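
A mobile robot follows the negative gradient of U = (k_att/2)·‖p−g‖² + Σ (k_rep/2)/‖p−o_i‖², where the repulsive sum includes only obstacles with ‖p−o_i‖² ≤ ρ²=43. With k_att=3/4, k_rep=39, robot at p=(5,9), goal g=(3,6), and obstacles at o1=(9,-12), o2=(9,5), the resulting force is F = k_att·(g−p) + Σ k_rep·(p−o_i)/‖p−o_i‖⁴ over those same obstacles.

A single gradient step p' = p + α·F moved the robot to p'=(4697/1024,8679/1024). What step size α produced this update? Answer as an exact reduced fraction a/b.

F_att = 3/4·(g−p) = 3/4·(-2,-3) = (-1.5000,-2.2500)
o1: d²=457 > ρ²=43 → inactive
o2: d²=32 ≤ ρ²=43; F_rep = 39·(-4,4)/32² = (-0.1523,0.1523)
F = F_att + ΣF_rep = (-1.6523,-2.0977)
Δp = p'−p = (-0.4131,-0.5244); α = Δx/Fx = (-423/1024) / (-423/256) = 1/4
check: Δy/Fy = (-537/1024) / (-537/256) = 1/4 ✓

α = 1/4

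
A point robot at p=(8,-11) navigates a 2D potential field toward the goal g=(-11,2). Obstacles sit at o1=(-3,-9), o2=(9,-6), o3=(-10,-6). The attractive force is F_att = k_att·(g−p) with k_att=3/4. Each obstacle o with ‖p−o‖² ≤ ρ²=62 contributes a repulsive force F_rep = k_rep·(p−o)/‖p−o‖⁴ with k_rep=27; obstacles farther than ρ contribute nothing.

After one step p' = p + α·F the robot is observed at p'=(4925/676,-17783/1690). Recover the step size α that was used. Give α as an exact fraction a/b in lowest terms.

α = 1/20

F_att = 3/4·(g−p) = 3/4·(-19,13) = (-14.2500,9.7500)
o1: d²=125 > ρ²=62 → inactive
o2: d²=26 ≤ ρ²=62; F_rep = 27·(-1,-5)/26² = (-0.0399,-0.1997)
o3: d²=349 > ρ²=62 → inactive
F = F_att + ΣF_rep = (-14.2899,9.5503)
Δp = p'−p = (-0.7145,0.4775); α = Δx/Fx = (-483/676) / (-2415/169) = 1/20
check: Δy/Fy = (807/1690) / (1614/169) = 1/20 ✓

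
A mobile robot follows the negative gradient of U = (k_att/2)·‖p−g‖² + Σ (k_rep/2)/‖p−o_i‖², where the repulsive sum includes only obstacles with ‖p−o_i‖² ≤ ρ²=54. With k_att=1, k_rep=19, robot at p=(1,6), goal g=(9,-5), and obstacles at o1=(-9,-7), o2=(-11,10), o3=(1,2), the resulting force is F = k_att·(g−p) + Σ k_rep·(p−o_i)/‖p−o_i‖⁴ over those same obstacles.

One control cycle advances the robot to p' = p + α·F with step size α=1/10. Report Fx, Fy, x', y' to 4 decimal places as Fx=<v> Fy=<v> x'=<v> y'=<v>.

F_att = 1·(g−p) = 1·(8,-11) = (8.0000,-11.0000)
o1: d²=269 > ρ²=54 → inactive
o2: d²=160 > ρ²=54 → inactive
o3: d²=16 ≤ ρ²=54; F_rep = 19·(0,4)/16² = (0.0000,0.2969)
F = F_att + ΣF_rep = (8.0000,-10.7031)
p' = p + 1/10·F = (1.8000,4.9297)

Fx=8.0000 Fy=-10.7031 x'=1.8000 y'=4.9297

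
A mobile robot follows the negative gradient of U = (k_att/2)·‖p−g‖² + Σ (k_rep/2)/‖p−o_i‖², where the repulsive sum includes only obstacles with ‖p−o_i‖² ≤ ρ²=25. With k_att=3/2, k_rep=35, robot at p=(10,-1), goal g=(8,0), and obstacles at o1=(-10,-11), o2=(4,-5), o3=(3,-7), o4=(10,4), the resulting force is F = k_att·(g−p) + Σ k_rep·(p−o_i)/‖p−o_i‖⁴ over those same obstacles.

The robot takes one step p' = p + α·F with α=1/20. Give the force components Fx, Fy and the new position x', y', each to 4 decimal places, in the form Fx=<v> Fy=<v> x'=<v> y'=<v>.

F_att = 3/2·(g−p) = 3/2·(-2,1) = (-3.0000,1.5000)
o1: d²=500 > ρ²=25 → inactive
o2: d²=52 > ρ²=25 → inactive
o3: d²=85 > ρ²=25 → inactive
o4: d²=25 ≤ ρ²=25; F_rep = 35·(0,-5)/25² = (0.0000,-0.2800)
F = F_att + ΣF_rep = (-3.0000,1.2200)
p' = p + 1/20·F = (9.8500,-0.9390)

Fx=-3.0000 Fy=1.2200 x'=9.8500 y'=-0.9390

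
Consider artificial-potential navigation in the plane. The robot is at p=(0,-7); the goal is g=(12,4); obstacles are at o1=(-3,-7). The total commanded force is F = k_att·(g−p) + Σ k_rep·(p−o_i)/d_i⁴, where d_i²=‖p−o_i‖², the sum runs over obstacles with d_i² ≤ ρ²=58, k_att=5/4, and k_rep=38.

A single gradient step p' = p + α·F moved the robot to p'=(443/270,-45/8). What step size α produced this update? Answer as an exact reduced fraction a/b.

α = 1/10

F_att = 5/4·(g−p) = 5/4·(12,11) = (15.0000,13.7500)
o1: d²=9 ≤ ρ²=58; F_rep = 38·(3,0)/9² = (1.4074,0.0000)
F = F_att + ΣF_rep = (16.4074,13.7500)
Δp = p'−p = (1.6407,1.3750); α = Δx/Fx = (443/270) / (443/27) = 1/10
check: Δy/Fy = (11/8) / (55/4) = 1/10 ✓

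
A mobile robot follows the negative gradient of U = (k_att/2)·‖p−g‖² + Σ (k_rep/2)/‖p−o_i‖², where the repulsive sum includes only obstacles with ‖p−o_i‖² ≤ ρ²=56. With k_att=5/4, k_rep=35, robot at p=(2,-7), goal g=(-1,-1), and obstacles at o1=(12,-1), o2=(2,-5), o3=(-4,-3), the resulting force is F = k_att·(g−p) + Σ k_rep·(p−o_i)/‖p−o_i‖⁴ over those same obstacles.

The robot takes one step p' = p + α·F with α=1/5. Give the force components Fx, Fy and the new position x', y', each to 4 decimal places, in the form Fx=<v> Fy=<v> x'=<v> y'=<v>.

Fx=-3.6723 Fy=3.0732 x'=1.2655 y'=-6.3854

F_att = 5/4·(g−p) = 5/4·(-3,6) = (-3.7500,7.5000)
o1: d²=136 > ρ²=56 → inactive
o2: d²=4 ≤ ρ²=56; F_rep = 35·(0,-2)/4² = (0.0000,-4.3750)
o3: d²=52 ≤ ρ²=56; F_rep = 35·(6,-4)/52² = (0.0777,-0.0518)
F = F_att + ΣF_rep = (-3.6723,3.0732)
p' = p + 1/5·F = (1.2655,-6.3854)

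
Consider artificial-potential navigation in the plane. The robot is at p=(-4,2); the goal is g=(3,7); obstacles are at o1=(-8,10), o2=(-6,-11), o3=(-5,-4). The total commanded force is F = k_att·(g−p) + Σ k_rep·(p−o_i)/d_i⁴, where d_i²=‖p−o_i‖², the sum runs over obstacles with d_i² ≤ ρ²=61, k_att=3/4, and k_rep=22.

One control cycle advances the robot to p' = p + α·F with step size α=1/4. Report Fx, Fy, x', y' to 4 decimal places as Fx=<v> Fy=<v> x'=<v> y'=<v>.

F_att = 3/4·(g−p) = 3/4·(7,5) = (5.2500,3.7500)
o1: d²=80 > ρ²=61 → inactive
o2: d²=173 > ρ²=61 → inactive
o3: d²=37 ≤ ρ²=61; F_rep = 22·(1,6)/37² = (0.0161,0.0964)
F = F_att + ΣF_rep = (5.2661,3.8464)
p' = p + 1/4·F = (-2.6835,2.9616)

Fx=5.2661 Fy=3.8464 x'=-2.6835 y'=2.9616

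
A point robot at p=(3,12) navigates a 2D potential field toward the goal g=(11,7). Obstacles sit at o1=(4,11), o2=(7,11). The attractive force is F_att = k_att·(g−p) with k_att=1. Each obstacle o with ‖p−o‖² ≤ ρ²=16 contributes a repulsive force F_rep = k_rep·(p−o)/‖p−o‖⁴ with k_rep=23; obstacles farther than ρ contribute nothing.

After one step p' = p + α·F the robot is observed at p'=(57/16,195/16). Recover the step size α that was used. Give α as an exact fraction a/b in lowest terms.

F_att = 1·(g−p) = 1·(8,-5) = (8.0000,-5.0000)
o1: d²=2 ≤ ρ²=16; F_rep = 23·(-1,1)/2² = (-5.7500,5.7500)
o2: d²=17 > ρ²=16 → inactive
F = F_att + ΣF_rep = (2.2500,0.7500)
Δp = p'−p = (0.5625,0.1875); α = Δx/Fx = (9/16) / (9/4) = 1/4
check: Δy/Fy = (3/16) / (3/4) = 1/4 ✓

α = 1/4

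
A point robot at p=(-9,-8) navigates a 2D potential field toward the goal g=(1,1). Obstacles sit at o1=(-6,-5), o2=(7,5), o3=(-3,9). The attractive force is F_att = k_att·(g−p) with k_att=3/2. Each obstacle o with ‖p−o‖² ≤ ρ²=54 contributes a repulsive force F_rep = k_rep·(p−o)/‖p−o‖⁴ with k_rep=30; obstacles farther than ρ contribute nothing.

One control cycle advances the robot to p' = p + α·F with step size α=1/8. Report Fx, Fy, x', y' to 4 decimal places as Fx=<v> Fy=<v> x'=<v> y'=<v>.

Fx=14.7222 Fy=13.2222 x'=-7.1597 y'=-6.3472

F_att = 3/2·(g−p) = 3/2·(10,9) = (15.0000,13.5000)
o1: d²=18 ≤ ρ²=54; F_rep = 30·(-3,-3)/18² = (-0.2778,-0.2778)
o2: d²=425 > ρ²=54 → inactive
o3: d²=325 > ρ²=54 → inactive
F = F_att + ΣF_rep = (14.7222,13.2222)
p' = p + 1/8·F = (-7.1597,-6.3472)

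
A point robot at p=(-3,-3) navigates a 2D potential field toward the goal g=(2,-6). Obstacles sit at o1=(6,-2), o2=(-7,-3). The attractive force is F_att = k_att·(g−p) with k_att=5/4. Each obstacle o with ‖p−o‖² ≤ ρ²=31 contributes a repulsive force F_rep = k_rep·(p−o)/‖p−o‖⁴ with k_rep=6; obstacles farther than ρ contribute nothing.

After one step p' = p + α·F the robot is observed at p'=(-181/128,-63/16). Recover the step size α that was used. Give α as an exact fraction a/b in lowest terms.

F_att = 5/4·(g−p) = 5/4·(5,-3) = (6.2500,-3.7500)
o1: d²=82 > ρ²=31 → inactive
o2: d²=16 ≤ ρ²=31; F_rep = 6·(4,0)/16² = (0.0938,0.0000)
F = F_att + ΣF_rep = (6.3438,-3.7500)
Δp = p'−p = (1.5859,-0.9375); α = Δx/Fx = (203/128) / (203/32) = 1/4
check: Δy/Fy = (-15/16) / (-15/4) = 1/4 ✓

α = 1/4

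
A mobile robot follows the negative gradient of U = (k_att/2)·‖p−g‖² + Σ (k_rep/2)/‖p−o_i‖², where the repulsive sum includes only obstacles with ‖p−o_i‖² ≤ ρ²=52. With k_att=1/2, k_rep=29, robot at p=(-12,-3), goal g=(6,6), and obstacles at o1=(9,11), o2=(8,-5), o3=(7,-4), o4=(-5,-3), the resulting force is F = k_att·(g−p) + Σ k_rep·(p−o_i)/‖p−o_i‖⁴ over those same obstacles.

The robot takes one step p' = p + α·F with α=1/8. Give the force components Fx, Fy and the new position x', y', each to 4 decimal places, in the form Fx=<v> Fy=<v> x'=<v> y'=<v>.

F_att = 1/2·(g−p) = 1/2·(18,9) = (9.0000,4.5000)
o1: d²=637 > ρ²=52 → inactive
o2: d²=404 > ρ²=52 → inactive
o3: d²=362 > ρ²=52 → inactive
o4: d²=49 ≤ ρ²=52; F_rep = 29·(-7,0)/49² = (-0.0845,0.0000)
F = F_att + ΣF_rep = (8.9155,4.5000)
p' = p + 1/8·F = (-10.8856,-2.4375)

Fx=8.9155 Fy=4.5000 x'=-10.8856 y'=-2.4375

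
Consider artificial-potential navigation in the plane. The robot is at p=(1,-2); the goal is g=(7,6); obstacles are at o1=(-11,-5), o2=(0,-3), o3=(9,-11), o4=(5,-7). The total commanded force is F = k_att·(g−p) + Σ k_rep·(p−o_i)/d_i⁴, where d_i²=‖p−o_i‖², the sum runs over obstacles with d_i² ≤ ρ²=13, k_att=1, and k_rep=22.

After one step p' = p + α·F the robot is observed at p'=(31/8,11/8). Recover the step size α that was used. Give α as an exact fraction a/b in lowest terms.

α = 1/4

F_att = 1·(g−p) = 1·(6,8) = (6.0000,8.0000)
o1: d²=153 > ρ²=13 → inactive
o2: d²=2 ≤ ρ²=13; F_rep = 22·(1,1)/2² = (5.5000,5.5000)
o3: d²=145 > ρ²=13 → inactive
o4: d²=41 > ρ²=13 → inactive
F = F_att + ΣF_rep = (11.5000,13.5000)
Δp = p'−p = (2.8750,3.3750); α = Δx/Fx = (23/8) / (23/2) = 1/4
check: Δy/Fy = (27/8) / (27/2) = 1/4 ✓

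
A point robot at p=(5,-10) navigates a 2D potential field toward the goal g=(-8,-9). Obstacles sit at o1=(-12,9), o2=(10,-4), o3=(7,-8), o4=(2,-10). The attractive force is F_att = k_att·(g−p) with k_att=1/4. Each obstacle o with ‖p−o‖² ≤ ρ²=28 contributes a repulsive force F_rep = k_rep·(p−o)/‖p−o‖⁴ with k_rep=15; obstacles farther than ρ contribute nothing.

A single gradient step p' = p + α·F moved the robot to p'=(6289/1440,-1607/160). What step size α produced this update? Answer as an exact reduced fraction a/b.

F_att = 1/4·(g−p) = 1/4·(-13,1) = (-3.2500,0.2500)
o1: d²=650 > ρ²=28 → inactive
o2: d²=61 > ρ²=28 → inactive
o3: d²=8 ≤ ρ²=28; F_rep = 15·(-2,-2)/8² = (-0.4688,-0.4688)
o4: d²=9 ≤ ρ²=28; F_rep = 15·(3,0)/9² = (0.5556,0.0000)
F = F_att + ΣF_rep = (-3.1632,-0.2188)
Δp = p'−p = (-0.6326,-0.0437); α = Δx/Fx = (-911/1440) / (-911/288) = 1/5
check: Δy/Fy = (-7/160) / (-7/32) = 1/5 ✓

α = 1/5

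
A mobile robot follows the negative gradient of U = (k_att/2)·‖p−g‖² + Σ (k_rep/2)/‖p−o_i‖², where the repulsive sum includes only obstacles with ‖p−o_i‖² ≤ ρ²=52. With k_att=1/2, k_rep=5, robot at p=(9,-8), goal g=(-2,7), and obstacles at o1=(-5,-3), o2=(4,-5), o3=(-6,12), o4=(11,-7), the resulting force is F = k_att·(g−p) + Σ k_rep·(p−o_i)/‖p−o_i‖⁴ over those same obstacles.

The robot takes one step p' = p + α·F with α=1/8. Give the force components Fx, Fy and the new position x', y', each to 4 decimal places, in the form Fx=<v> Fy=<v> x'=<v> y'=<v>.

Fx=-5.8784 Fy=7.2870 x'=8.2652 y'=-7.0891

F_att = 1/2·(g−p) = 1/2·(-11,15) = (-5.5000,7.5000)
o1: d²=221 > ρ²=52 → inactive
o2: d²=34 ≤ ρ²=52; F_rep = 5·(5,-3)/34² = (0.0216,-0.0130)
o3: d²=625 > ρ²=52 → inactive
o4: d²=5 ≤ ρ²=52; F_rep = 5·(-2,-1)/5² = (-0.4000,-0.2000)
F = F_att + ΣF_rep = (-5.8784,7.2870)
p' = p + 1/8·F = (8.2652,-7.0891)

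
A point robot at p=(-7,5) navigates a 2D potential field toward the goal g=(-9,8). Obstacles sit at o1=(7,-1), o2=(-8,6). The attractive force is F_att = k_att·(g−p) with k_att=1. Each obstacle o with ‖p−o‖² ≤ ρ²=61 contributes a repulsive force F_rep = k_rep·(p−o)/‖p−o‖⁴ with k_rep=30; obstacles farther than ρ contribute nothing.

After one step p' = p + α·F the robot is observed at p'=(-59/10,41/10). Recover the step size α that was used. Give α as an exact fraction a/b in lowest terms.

α = 1/5

F_att = 1·(g−p) = 1·(-2,3) = (-2.0000,3.0000)
o1: d²=232 > ρ²=61 → inactive
o2: d²=2 ≤ ρ²=61; F_rep = 30·(1,-1)/2² = (7.5000,-7.5000)
F = F_att + ΣF_rep = (5.5000,-4.5000)
Δp = p'−p = (1.1000,-0.9000); α = Δx/Fx = (11/10) / (11/2) = 1/5
check: Δy/Fy = (-9/10) / (-9/2) = 1/5 ✓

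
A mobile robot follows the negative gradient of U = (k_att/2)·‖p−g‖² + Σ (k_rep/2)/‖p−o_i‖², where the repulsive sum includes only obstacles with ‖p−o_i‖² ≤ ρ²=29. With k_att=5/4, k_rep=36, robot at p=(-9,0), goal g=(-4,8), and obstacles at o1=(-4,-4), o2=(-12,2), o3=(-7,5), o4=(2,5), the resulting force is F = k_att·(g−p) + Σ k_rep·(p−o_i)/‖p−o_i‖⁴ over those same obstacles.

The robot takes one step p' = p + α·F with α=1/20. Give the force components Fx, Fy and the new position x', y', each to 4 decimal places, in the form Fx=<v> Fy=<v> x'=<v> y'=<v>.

Fx=6.8034 Fy=9.3599 x'=-8.6598 y'=0.4680

F_att = 5/4·(g−p) = 5/4·(5,8) = (6.2500,10.0000)
o1: d²=41 > ρ²=29 → inactive
o2: d²=13 ≤ ρ²=29; F_rep = 36·(3,-2)/13² = (0.6391,-0.4260)
o3: d²=29 ≤ ρ²=29; F_rep = 36·(-2,-5)/29² = (-0.0856,-0.2140)
o4: d²=146 > ρ²=29 → inactive
F = F_att + ΣF_rep = (6.8034,9.3599)
p' = p + 1/20·F = (-8.6598,0.4680)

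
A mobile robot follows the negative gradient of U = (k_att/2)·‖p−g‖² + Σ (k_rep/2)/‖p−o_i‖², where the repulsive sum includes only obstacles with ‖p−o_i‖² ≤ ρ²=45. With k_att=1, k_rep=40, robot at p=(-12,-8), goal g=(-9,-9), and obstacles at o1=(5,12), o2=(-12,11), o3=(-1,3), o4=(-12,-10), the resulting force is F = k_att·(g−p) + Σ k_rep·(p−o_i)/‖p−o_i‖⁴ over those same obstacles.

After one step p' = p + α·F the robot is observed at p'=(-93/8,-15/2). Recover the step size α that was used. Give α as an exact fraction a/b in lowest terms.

α = 1/8

F_att = 1·(g−p) = 1·(3,-1) = (3.0000,-1.0000)
o1: d²=689 > ρ²=45 → inactive
o2: d²=361 > ρ²=45 → inactive
o3: d²=242 > ρ²=45 → inactive
o4: d²=4 ≤ ρ²=45; F_rep = 40·(0,2)/4² = (0.0000,5.0000)
F = F_att + ΣF_rep = (3.0000,4.0000)
Δp = p'−p = (0.3750,0.5000); α = Δx/Fx = (3/8) / (3) = 1/8
check: Δy/Fy = (1/2) / (4) = 1/8 ✓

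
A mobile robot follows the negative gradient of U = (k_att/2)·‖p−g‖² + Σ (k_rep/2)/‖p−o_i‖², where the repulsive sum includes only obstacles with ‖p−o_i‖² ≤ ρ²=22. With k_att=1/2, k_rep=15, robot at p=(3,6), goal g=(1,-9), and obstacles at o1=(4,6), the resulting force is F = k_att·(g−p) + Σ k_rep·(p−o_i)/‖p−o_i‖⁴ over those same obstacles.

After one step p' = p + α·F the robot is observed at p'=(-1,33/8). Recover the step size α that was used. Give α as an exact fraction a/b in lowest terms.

α = 1/4

F_att = 1/2·(g−p) = 1/2·(-2,-15) = (-1.0000,-7.5000)
o1: d²=1 ≤ ρ²=22; F_rep = 15·(-1,0)/1² = (-15.0000,0.0000)
F = F_att + ΣF_rep = (-16.0000,-7.5000)
Δp = p'−p = (-4.0000,-1.8750); α = Δx/Fx = (-4) / (-16) = 1/4
check: Δy/Fy = (-15/8) / (-15/2) = 1/4 ✓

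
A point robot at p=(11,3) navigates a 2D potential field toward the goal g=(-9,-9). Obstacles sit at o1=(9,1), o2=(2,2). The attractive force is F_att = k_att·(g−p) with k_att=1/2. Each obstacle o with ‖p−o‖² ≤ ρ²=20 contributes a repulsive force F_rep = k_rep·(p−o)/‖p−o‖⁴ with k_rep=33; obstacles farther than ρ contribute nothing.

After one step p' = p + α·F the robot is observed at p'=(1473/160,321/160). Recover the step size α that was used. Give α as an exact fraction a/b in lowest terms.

α = 1/5

F_att = 1/2·(g−p) = 1/2·(-20,-12) = (-10.0000,-6.0000)
o1: d²=8 ≤ ρ²=20; F_rep = 33·(2,2)/8² = (1.0312,1.0312)
o2: d²=82 > ρ²=20 → inactive
F = F_att + ΣF_rep = (-8.9688,-4.9688)
Δp = p'−p = (-1.7937,-0.9938); α = Δx/Fx = (-287/160) / (-287/32) = 1/5
check: Δy/Fy = (-159/160) / (-159/32) = 1/5 ✓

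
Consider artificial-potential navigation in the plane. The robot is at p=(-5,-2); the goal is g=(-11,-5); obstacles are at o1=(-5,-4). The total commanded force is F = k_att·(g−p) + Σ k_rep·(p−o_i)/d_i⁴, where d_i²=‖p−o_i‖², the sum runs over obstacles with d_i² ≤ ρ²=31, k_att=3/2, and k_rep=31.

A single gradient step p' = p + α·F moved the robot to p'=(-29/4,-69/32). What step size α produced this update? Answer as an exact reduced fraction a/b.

α = 1/4

F_att = 3/2·(g−p) = 3/2·(-6,-3) = (-9.0000,-4.5000)
o1: d²=4 ≤ ρ²=31; F_rep = 31·(0,2)/4² = (0.0000,3.8750)
F = F_att + ΣF_rep = (-9.0000,-0.6250)
Δp = p'−p = (-2.2500,-0.1562); α = Δx/Fx = (-9/4) / (-9) = 1/4
check: Δy/Fy = (-5/32) / (-5/8) = 1/4 ✓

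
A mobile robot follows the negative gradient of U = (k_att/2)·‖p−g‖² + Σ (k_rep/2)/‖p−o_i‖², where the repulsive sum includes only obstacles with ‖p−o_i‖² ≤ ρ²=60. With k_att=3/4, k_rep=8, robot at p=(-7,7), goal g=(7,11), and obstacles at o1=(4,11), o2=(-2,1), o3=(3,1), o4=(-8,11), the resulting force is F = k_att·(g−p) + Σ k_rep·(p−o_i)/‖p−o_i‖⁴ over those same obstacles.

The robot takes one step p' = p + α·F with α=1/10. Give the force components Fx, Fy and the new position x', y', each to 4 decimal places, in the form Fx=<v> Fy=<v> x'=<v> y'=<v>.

F_att = 3/4·(g−p) = 3/4·(14,4) = (10.5000,3.0000)
o1: d²=137 > ρ²=60 → inactive
o2: d²=61 > ρ²=60 → inactive
o3: d²=136 > ρ²=60 → inactive
o4: d²=17 ≤ ρ²=60; F_rep = 8·(1,-4)/17² = (0.0277,-0.1107)
F = F_att + ΣF_rep = (10.5277,2.8893)
p' = p + 1/10·F = (-5.9472,7.2889)

Fx=10.5277 Fy=2.8893 x'=-5.9472 y'=7.2889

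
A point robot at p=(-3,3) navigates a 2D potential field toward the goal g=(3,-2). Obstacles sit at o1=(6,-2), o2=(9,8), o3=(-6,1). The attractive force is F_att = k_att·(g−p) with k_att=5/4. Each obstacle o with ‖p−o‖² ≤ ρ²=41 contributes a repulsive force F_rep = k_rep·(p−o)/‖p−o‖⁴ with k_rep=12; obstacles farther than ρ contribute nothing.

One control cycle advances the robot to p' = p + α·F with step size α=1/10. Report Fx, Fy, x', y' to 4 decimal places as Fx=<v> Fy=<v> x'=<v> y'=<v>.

Fx=7.7130 Fy=-6.1080 x'=-2.2287 y'=2.3892

F_att = 5/4·(g−p) = 5/4·(6,-5) = (7.5000,-6.2500)
o1: d²=106 > ρ²=41 → inactive
o2: d²=169 > ρ²=41 → inactive
o3: d²=13 ≤ ρ²=41; F_rep = 12·(3,2)/13² = (0.2130,0.1420)
F = F_att + ΣF_rep = (7.7130,-6.1080)
p' = p + 1/10·F = (-2.2287,2.3892)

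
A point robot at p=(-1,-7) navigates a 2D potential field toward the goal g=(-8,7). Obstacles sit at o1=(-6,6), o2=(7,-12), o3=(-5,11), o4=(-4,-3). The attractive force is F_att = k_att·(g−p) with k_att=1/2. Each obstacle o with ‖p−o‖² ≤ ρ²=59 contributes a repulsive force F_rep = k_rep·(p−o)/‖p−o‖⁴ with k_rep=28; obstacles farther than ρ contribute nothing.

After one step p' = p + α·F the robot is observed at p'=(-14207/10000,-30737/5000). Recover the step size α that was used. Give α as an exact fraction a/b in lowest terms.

α = 1/8

F_att = 1/2·(g−p) = 1/2·(-7,14) = (-3.5000,7.0000)
o1: d²=194 > ρ²=59 → inactive
o2: d²=89 > ρ²=59 → inactive
o3: d²=340 > ρ²=59 → inactive
o4: d²=25 ≤ ρ²=59; F_rep = 28·(3,-4)/25² = (0.1344,-0.1792)
F = F_att + ΣF_rep = (-3.3656,6.8208)
Δp = p'−p = (-0.4207,0.8526); α = Δx/Fx = (-4207/10000) / (-4207/1250) = 1/8
check: Δy/Fy = (4263/5000) / (4263/625) = 1/8 ✓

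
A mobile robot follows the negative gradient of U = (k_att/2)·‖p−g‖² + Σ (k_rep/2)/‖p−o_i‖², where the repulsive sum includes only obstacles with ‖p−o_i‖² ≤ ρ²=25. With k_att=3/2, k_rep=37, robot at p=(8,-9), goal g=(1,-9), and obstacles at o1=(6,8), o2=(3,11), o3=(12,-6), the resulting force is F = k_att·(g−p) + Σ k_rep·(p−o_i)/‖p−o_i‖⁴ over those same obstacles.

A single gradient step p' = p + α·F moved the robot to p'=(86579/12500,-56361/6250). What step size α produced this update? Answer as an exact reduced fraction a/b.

F_att = 3/2·(g−p) = 3/2·(-7,0) = (-10.5000,0.0000)
o1: d²=293 > ρ²=25 → inactive
o2: d²=425 > ρ²=25 → inactive
o3: d²=25 ≤ ρ²=25; F_rep = 37·(-4,-3)/25² = (-0.2368,-0.1776)
F = F_att + ΣF_rep = (-10.7368,-0.1776)
Δp = p'−p = (-1.0737,-0.0178); α = Δx/Fx = (-13421/12500) / (-13421/1250) = 1/10
check: Δy/Fy = (-111/6250) / (-111/625) = 1/10 ✓

α = 1/10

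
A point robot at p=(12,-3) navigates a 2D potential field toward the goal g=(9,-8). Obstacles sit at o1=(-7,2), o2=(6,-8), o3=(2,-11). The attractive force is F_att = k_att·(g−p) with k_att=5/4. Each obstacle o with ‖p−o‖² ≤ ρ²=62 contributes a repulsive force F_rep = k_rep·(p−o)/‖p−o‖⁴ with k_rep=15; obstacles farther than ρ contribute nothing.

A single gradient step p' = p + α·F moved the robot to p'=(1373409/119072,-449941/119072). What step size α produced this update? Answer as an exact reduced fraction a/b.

α = 1/8

F_att = 5/4·(g−p) = 5/4·(-3,-5) = (-3.7500,-6.2500)
o1: d²=386 > ρ²=62 → inactive
o2: d²=61 ≤ ρ²=62; F_rep = 15·(6,5)/61² = (0.0242,0.0202)
o3: d²=164 > ρ²=62 → inactive
F = F_att + ΣF_rep = (-3.7258,-6.2298)
Δp = p'−p = (-0.4657,-0.7787); α = Δx/Fx = (-55455/119072) / (-55455/14884) = 1/8
check: Δy/Fy = (-92725/119072) / (-92725/14884) = 1/8 ✓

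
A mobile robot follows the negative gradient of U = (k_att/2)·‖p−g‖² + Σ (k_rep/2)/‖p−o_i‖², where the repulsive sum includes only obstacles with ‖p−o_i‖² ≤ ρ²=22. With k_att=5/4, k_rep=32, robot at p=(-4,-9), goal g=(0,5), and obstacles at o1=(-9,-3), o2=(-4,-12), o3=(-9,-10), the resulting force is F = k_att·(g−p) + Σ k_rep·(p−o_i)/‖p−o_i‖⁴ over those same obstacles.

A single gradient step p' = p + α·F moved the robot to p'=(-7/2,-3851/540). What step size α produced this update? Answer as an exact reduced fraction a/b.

F_att = 5/4·(g−p) = 5/4·(4,14) = (5.0000,17.5000)
o1: d²=61 > ρ²=22 → inactive
o2: d²=9 ≤ ρ²=22; F_rep = 32·(0,3)/9² = (0.0000,1.1852)
o3: d²=26 > ρ²=22 → inactive
F = F_att + ΣF_rep = (5.0000,18.6852)
Δp = p'−p = (0.5000,1.8685); α = Δx/Fx = (1/2) / (5) = 1/10
check: Δy/Fy = (1009/540) / (1009/54) = 1/10 ✓

α = 1/10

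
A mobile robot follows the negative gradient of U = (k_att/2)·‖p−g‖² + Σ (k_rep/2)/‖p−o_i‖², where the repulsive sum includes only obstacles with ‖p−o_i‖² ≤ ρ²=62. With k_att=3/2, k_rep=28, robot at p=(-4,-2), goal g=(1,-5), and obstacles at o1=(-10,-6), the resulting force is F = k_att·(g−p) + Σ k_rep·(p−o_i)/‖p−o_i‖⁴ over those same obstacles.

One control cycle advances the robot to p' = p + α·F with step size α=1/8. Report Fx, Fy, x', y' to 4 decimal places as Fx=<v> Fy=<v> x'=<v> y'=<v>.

F_att = 3/2·(g−p) = 3/2·(5,-3) = (7.5000,-4.5000)
o1: d²=52 ≤ ρ²=62; F_rep = 28·(6,4)/52² = (0.0621,0.0414)
F = F_att + ΣF_rep = (7.5621,-4.4586)
p' = p + 1/8·F = (-3.0547,-2.5573)

Fx=7.5621 Fy=-4.4586 x'=-3.0547 y'=-2.5573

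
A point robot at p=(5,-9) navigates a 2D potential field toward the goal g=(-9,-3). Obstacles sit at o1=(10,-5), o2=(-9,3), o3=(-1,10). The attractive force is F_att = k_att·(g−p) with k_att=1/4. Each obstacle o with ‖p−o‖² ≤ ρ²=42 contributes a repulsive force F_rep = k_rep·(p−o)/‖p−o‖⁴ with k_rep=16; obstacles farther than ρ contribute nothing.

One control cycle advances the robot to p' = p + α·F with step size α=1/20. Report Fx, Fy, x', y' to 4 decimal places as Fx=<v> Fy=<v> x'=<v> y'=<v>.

F_att = 1/4·(g−p) = 1/4·(-14,6) = (-3.5000,1.5000)
o1: d²=41 ≤ ρ²=42; F_rep = 16·(-5,-4)/41² = (-0.0476,-0.0381)
o2: d²=340 > ρ²=42 → inactive
o3: d²=397 > ρ²=42 → inactive
F = F_att + ΣF_rep = (-3.5476,1.4619)
p' = p + 1/20·F = (4.8226,-8.9269)

Fx=-3.5476 Fy=1.4619 x'=4.8226 y'=-8.9269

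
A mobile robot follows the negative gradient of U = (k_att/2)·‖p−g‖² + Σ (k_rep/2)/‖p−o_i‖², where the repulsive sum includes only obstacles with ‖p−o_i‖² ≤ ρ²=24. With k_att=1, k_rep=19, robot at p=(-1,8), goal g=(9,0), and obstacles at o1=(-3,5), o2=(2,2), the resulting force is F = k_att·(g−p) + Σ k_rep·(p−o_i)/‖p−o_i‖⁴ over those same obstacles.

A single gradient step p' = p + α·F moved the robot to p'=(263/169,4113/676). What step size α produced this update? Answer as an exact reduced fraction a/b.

α = 1/4

F_att = 1·(g−p) = 1·(10,-8) = (10.0000,-8.0000)
o1: d²=13 ≤ ρ²=24; F_rep = 19·(2,3)/13² = (0.2249,0.3373)
o2: d²=45 > ρ²=24 → inactive
F = F_att + ΣF_rep = (10.2249,-7.6627)
Δp = p'−p = (2.5562,-1.9157); α = Δx/Fx = (432/169) / (1728/169) = 1/4
check: Δy/Fy = (-1295/676) / (-1295/169) = 1/4 ✓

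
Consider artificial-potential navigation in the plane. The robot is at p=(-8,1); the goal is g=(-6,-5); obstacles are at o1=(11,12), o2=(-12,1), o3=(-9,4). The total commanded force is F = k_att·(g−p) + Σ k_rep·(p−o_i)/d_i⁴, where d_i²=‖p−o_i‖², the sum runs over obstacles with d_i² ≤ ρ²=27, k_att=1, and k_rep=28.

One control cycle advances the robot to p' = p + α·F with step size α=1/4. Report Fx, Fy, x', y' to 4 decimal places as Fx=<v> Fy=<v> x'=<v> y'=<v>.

Fx=2.7175 Fy=-6.8400 x'=-7.3206 y'=-0.7100

F_att = 1·(g−p) = 1·(2,-6) = (2.0000,-6.0000)
o1: d²=482 > ρ²=27 → inactive
o2: d²=16 ≤ ρ²=27; F_rep = 28·(4,0)/16² = (0.4375,0.0000)
o3: d²=10 ≤ ρ²=27; F_rep = 28·(1,-3)/10² = (0.2800,-0.8400)
F = F_att + ΣF_rep = (2.7175,-6.8400)
p' = p + 1/4·F = (-7.3206,-0.7100)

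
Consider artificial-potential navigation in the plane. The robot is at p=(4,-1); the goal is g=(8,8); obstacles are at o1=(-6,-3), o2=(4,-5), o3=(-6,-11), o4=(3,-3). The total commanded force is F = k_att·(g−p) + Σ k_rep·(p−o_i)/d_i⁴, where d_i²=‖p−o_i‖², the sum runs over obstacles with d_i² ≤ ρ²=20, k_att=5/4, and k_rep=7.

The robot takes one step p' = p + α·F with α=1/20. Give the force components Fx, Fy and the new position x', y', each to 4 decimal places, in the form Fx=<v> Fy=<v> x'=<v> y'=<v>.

Fx=5.2800 Fy=11.9194 x'=4.2640 y'=-0.4040

F_att = 5/4·(g−p) = 5/4·(4,9) = (5.0000,11.2500)
o1: d²=104 > ρ²=20 → inactive
o2: d²=16 ≤ ρ²=20; F_rep = 7·(0,4)/16² = (0.0000,0.1094)
o3: d²=200 > ρ²=20 → inactive
o4: d²=5 ≤ ρ²=20; F_rep = 7·(1,2)/5² = (0.2800,0.5600)
F = F_att + ΣF_rep = (5.2800,11.9194)
p' = p + 1/20·F = (4.2640,-0.4040)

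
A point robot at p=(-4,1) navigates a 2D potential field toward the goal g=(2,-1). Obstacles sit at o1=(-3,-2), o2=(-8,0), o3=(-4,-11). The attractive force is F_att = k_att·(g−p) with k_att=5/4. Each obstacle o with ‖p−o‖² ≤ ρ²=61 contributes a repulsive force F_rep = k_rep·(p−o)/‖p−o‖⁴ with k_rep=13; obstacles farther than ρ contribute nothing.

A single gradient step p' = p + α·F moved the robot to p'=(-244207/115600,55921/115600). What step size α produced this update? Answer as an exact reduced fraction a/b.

α = 1/4

F_att = 5/4·(g−p) = 5/4·(6,-2) = (7.5000,-2.5000)
o1: d²=10 ≤ ρ²=61; F_rep = 13·(-1,3)/10² = (-0.1300,0.3900)
o2: d²=17 ≤ ρ²=61; F_rep = 13·(4,1)/17² = (0.1799,0.0450)
o3: d²=144 > ρ²=61 → inactive
F = F_att + ΣF_rep = (7.5499,-2.0650)
Δp = p'−p = (1.8875,-0.5163); α = Δx/Fx = (218193/115600) / (218193/28900) = 1/4
check: Δy/Fy = (-59679/115600) / (-59679/28900) = 1/4 ✓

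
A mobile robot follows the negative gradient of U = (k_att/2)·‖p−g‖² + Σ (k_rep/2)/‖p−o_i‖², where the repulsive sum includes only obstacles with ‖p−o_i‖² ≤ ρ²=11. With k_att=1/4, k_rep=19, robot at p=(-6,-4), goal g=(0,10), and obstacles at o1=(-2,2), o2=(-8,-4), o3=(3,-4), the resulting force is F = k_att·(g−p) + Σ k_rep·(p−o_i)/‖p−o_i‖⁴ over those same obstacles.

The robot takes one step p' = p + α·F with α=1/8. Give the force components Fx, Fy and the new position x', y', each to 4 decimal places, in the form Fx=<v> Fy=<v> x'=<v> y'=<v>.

F_att = 1/4·(g−p) = 1/4·(6,14) = (1.5000,3.5000)
o1: d²=52 > ρ²=11 → inactive
o2: d²=4 ≤ ρ²=11; F_rep = 19·(2,0)/4² = (2.3750,0.0000)
o3: d²=81 > ρ²=11 → inactive
F = F_att + ΣF_rep = (3.8750,3.5000)
p' = p + 1/8·F = (-5.5156,-3.5625)

Fx=3.8750 Fy=3.5000 x'=-5.5156 y'=-3.5625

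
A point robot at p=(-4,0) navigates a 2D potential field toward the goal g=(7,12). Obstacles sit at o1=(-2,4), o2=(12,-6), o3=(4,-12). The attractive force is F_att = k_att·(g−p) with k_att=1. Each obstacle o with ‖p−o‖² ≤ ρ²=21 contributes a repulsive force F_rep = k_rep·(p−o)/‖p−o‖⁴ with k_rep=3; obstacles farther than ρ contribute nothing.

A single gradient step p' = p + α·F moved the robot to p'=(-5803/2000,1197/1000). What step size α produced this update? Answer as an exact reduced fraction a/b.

α = 1/10

F_att = 1·(g−p) = 1·(11,12) = (11.0000,12.0000)
o1: d²=20 ≤ ρ²=21; F_rep = 3·(-2,-4)/20² = (-0.0150,-0.0300)
o2: d²=292 > ρ²=21 → inactive
o3: d²=208 > ρ²=21 → inactive
F = F_att + ΣF_rep = (10.9850,11.9700)
Δp = p'−p = (1.0985,1.1970); α = Δx/Fx = (2197/2000) / (2197/200) = 1/10
check: Δy/Fy = (1197/1000) / (1197/100) = 1/10 ✓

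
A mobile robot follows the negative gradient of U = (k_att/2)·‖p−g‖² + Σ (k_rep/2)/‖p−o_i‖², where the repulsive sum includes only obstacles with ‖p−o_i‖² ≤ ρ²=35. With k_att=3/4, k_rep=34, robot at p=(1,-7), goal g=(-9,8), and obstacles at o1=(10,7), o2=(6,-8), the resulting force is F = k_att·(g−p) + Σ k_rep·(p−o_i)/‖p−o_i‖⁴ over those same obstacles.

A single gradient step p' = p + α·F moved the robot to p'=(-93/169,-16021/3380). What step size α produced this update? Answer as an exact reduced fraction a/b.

F_att = 3/4·(g−p) = 3/4·(-10,15) = (-7.5000,11.2500)
o1: d²=277 > ρ²=35 → inactive
o2: d²=26 ≤ ρ²=35; F_rep = 34·(-5,1)/26² = (-0.2515,0.0503)
F = F_att + ΣF_rep = (-7.7515,11.3003)
Δp = p'−p = (-1.5503,2.2601); α = Δx/Fx = (-262/169) / (-1310/169) = 1/5
check: Δy/Fy = (7639/3380) / (7639/676) = 1/5 ✓

α = 1/5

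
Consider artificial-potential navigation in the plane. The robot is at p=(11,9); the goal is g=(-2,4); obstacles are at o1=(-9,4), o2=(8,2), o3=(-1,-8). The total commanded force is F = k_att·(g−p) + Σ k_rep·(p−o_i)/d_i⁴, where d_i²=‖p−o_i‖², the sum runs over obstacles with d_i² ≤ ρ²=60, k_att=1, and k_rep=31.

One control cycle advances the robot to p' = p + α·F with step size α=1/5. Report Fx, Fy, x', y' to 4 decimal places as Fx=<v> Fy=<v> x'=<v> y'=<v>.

Fx=-12.9724 Fy=-4.9355 x'=8.4055 y'=8.0129

F_att = 1·(g−p) = 1·(-13,-5) = (-13.0000,-5.0000)
o1: d²=425 > ρ²=60 → inactive
o2: d²=58 ≤ ρ²=60; F_rep = 31·(3,7)/58² = (0.0276,0.0645)
o3: d²=433 > ρ²=60 → inactive
F = F_att + ΣF_rep = (-12.9724,-4.9355)
p' = p + 1/5·F = (8.4055,8.0129)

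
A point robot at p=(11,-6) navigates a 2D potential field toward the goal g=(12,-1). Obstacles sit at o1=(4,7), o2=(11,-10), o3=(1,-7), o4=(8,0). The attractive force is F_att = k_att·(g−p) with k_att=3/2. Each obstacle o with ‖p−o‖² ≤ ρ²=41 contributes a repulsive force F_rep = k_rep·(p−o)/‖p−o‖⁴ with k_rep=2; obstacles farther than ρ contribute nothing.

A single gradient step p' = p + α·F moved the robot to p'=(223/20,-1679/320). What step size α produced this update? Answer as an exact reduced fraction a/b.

α = 1/10

F_att = 3/2·(g−p) = 3/2·(1,5) = (1.5000,7.5000)
o1: d²=218 > ρ²=41 → inactive
o2: d²=16 ≤ ρ²=41; F_rep = 2·(0,4)/16² = (0.0000,0.0312)
o3: d²=101 > ρ²=41 → inactive
o4: d²=45 > ρ²=41 → inactive
F = F_att + ΣF_rep = (1.5000,7.5312)
Δp = p'−p = (0.1500,0.7531); α = Δx/Fx = (3/20) / (3/2) = 1/10
check: Δy/Fy = (241/320) / (241/32) = 1/10 ✓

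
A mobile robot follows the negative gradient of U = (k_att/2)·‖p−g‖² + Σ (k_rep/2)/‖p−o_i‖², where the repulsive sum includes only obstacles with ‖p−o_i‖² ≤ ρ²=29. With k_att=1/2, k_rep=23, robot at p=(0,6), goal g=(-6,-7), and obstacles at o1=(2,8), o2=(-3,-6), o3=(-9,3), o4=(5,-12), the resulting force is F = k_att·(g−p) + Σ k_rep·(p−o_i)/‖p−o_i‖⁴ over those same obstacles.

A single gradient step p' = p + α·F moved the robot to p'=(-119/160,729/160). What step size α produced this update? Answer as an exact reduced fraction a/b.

F_att = 1/2·(g−p) = 1/2·(-6,-13) = (-3.0000,-6.5000)
o1: d²=8 ≤ ρ²=29; F_rep = 23·(-2,-2)/8² = (-0.7188,-0.7188)
o2: d²=153 > ρ²=29 → inactive
o3: d²=90 > ρ²=29 → inactive
o4: d²=349 > ρ²=29 → inactive
F = F_att + ΣF_rep = (-3.7188,-7.2188)
Δp = p'−p = (-0.7438,-1.4438); α = Δx/Fx = (-119/160) / (-119/32) = 1/5
check: Δy/Fy = (-231/160) / (-231/32) = 1/5 ✓

α = 1/5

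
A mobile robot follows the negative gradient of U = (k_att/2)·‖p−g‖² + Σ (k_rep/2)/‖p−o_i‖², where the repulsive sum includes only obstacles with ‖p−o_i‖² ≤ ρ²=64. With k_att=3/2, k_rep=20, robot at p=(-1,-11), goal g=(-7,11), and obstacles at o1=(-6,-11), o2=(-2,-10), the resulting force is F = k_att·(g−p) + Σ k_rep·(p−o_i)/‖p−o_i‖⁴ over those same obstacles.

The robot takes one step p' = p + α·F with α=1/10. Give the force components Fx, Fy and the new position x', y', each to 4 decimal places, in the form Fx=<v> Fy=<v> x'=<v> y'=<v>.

Fx=-3.8400 Fy=28.0000 x'=-1.3840 y'=-8.2000

F_att = 3/2·(g−p) = 3/2·(-6,22) = (-9.0000,33.0000)
o1: d²=25 ≤ ρ²=64; F_rep = 20·(5,0)/25² = (0.1600,0.0000)
o2: d²=2 ≤ ρ²=64; F_rep = 20·(1,-1)/2² = (5.0000,-5.0000)
F = F_att + ΣF_rep = (-3.8400,28.0000)
p' = p + 1/10·F = (-1.3840,-8.2000)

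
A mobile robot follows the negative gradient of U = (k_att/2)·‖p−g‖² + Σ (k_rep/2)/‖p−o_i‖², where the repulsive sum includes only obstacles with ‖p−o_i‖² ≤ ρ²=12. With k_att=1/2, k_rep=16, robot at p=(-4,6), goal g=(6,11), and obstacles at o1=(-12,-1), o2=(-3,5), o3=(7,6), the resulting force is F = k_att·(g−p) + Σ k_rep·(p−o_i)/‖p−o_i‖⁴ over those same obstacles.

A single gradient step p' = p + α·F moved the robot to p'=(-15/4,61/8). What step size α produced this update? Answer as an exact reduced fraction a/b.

F_att = 1/2·(g−p) = 1/2·(10,5) = (5.0000,2.5000)
o1: d²=113 > ρ²=12 → inactive
o2: d²=2 ≤ ρ²=12; F_rep = 16·(-1,1)/2² = (-4.0000,4.0000)
o3: d²=121 > ρ²=12 → inactive
F = F_att + ΣF_rep = (1.0000,6.5000)
Δp = p'−p = (0.2500,1.6250); α = Δx/Fx = (1/4) / (1) = 1/4
check: Δy/Fy = (13/8) / (13/2) = 1/4 ✓

α = 1/4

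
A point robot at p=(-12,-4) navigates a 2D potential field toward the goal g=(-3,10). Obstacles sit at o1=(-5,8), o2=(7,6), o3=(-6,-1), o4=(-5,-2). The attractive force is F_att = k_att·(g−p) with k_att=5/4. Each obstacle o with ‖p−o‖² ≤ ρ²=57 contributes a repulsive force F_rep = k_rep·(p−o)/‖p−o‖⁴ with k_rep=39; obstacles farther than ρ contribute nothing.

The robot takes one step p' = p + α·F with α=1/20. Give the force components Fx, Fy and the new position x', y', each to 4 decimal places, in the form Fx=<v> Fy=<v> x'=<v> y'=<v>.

Fx=11.0373 Fy=17.4145 x'=-11.4481 y'=-3.1293

F_att = 5/4·(g−p) = 5/4·(9,14) = (11.2500,17.5000)
o1: d²=193 > ρ²=57 → inactive
o2: d²=461 > ρ²=57 → inactive
o3: d²=45 ≤ ρ²=57; F_rep = 39·(-6,-3)/45² = (-0.1156,-0.0578)
o4: d²=53 ≤ ρ²=57; F_rep = 39·(-7,-2)/53² = (-0.0972,-0.0278)
F = F_att + ΣF_rep = (11.0373,17.4145)
p' = p + 1/20·F = (-11.4481,-3.1293)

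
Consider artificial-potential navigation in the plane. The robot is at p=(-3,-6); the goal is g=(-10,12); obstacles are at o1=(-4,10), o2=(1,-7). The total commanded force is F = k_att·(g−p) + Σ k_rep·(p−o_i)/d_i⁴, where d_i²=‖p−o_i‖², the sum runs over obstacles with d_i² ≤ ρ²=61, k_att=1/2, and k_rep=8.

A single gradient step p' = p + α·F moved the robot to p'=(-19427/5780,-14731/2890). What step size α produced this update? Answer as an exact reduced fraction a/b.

F_att = 1/2·(g−p) = 1/2·(-7,18) = (-3.5000,9.0000)
o1: d²=257 > ρ²=61 → inactive
o2: d²=17 ≤ ρ²=61; F_rep = 8·(-4,1)/17² = (-0.1107,0.0277)
F = F_att + ΣF_rep = (-3.6107,9.0277)
Δp = p'−p = (-0.3611,0.9028); α = Δx/Fx = (-2087/5780) / (-2087/578) = 1/10
check: Δy/Fy = (2609/2890) / (2609/289) = 1/10 ✓

α = 1/10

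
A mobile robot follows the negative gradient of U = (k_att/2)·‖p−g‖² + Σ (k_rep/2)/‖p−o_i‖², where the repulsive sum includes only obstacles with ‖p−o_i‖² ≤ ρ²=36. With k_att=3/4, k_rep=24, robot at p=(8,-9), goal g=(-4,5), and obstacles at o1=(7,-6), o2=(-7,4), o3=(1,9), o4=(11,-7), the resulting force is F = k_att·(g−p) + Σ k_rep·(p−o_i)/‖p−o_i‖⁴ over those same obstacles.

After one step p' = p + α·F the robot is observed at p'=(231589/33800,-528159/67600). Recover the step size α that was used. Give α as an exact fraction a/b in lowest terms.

α = 1/8

F_att = 3/4·(g−p) = 3/4·(-12,14) = (-9.0000,10.5000)
o1: d²=10 ≤ ρ²=36; F_rep = 24·(1,-3)/10² = (0.2400,-0.7200)
o2: d²=394 > ρ²=36 → inactive
o3: d²=373 > ρ²=36 → inactive
o4: d²=13 ≤ ρ²=36; F_rep = 24·(-3,-2)/13² = (-0.4260,-0.2840)
F = F_att + ΣF_rep = (-9.1860,9.4960)
Δp = p'−p = (-1.1483,1.1870); α = Δx/Fx = (-38811/33800) / (-38811/4225) = 1/8
check: Δy/Fy = (80241/67600) / (80241/8450) = 1/8 ✓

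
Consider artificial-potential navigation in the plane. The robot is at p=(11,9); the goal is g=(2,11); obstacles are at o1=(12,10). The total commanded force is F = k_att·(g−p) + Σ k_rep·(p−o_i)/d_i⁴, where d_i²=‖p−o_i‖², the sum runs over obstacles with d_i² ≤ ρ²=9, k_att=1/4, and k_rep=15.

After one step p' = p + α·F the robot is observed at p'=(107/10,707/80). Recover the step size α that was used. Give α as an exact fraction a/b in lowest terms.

F_att = 1/4·(g−p) = 1/4·(-9,2) = (-2.2500,0.5000)
o1: d²=2 ≤ ρ²=9; F_rep = 15·(-1,-1)/2² = (-3.7500,-3.7500)
F = F_att + ΣF_rep = (-6.0000,-3.2500)
Δp = p'−p = (-0.3000,-0.1625); α = Δx/Fx = (-3/10) / (-6) = 1/20
check: Δy/Fy = (-13/80) / (-13/4) = 1/20 ✓

α = 1/20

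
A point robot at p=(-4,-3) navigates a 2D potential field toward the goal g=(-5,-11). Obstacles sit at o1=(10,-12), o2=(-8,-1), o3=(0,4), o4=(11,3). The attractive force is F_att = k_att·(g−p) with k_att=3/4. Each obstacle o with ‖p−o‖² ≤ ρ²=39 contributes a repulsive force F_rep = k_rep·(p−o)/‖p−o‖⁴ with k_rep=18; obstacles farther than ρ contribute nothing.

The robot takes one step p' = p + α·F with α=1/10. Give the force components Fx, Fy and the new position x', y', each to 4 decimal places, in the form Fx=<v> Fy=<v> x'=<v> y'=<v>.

F_att = 3/4·(g−p) = 3/4·(-1,-8) = (-0.7500,-6.0000)
o1: d²=277 > ρ²=39 → inactive
o2: d²=20 ≤ ρ²=39; F_rep = 18·(4,-2)/20² = (0.1800,-0.0900)
o3: d²=65 > ρ²=39 → inactive
o4: d²=261 > ρ²=39 → inactive
F = F_att + ΣF_rep = (-0.5700,-6.0900)
p' = p + 1/10·F = (-4.0570,-3.6090)

Fx=-0.5700 Fy=-6.0900 x'=-4.0570 y'=-3.6090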